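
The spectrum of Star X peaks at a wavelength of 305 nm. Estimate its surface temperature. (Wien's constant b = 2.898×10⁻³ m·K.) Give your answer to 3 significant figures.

T = b/λ_max = 2.898×10⁻³ / (305×10⁻⁹) = 9502 K.

9.50×10^3 K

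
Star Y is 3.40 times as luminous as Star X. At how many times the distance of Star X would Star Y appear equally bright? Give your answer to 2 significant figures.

Equal flux requires L_Y/d_Y² = L_X/d_X², so d_Y/d_X = √(L_Y/L_X)
= √(3.40) = 1.844.

1.8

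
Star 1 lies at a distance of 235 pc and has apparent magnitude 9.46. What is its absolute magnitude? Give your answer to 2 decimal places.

M = m − 5 log₁₀(d/10 pc) = 9.46 − 5 log₁₀(235/10)
  = 9.46 − 5 × 1.371 = 9.46 − 6.86 = 2.60.

2.60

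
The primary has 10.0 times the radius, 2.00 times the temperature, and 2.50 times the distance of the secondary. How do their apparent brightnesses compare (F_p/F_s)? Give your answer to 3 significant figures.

256

L_p/L_s = (R_p/R_s)²(T_p/T_s)⁴ = (10.0)² × (2.00)⁴ = 1600.
F_p/F_s = (L_p/L_s)/(d_p/d_s)² = 1600 / (2.50)² = 256.0.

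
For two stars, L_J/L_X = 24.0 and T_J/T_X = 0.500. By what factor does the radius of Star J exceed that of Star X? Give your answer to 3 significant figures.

L ∝ R²T⁴ gives R ∝ √L / T², so
R_J/R_X = √(24.0) / (0.500)² = 4.899 / 0.2500 = 19.60.

19.6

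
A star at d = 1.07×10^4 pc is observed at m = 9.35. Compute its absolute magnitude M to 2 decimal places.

-5.80

M = m − 5 log₁₀(d/10 pc) = 9.35 − 5 log₁₀(1.07×10^4/10)
  = 9.35 − 5 × 3.029 = 9.35 − 15.15 = -5.80.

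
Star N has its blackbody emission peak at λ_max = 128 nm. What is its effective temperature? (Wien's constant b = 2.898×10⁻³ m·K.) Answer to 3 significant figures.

2.26×10^4 K

T = b/λ_max = 2.898×10⁻³ / (128×10⁻⁹) = 2.264×10^4 K.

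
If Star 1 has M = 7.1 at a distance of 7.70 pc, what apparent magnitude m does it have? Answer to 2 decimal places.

6.53

m = M + 5 log₁₀(d/10 pc) = 7.1 + 5 log₁₀(7.70/10)
  = 7.1 + 5 × -0.114 = 7.1 + -0.57 = 6.53.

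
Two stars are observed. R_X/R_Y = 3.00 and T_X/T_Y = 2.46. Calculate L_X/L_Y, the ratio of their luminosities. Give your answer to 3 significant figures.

330

From the Stefan–Boltzmann law, L ∝ R²T⁴, so
L_X/L_Y = (R_X/R_Y)² (T_X/T_Y)⁴ = (3.00)² × (2.46)⁴ = 9.000 × 36.62 = 329.6.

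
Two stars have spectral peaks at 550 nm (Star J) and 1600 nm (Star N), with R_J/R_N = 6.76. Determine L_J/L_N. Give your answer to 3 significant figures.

Wien's law gives T ∝ 1/λ_max, so T_J/T_N = λ_N/λ_J = 1600/550 = 2.909.
Then L ∝ R²T⁴ gives L_J/L_N = (6.76)² × (2.909)⁴ = 45.70 × 71.62 = 3273.

3.27×10^3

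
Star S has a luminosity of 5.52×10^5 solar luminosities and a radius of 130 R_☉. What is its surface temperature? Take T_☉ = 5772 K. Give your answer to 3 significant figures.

T/T_☉ = (L/L_☉)^(1/4) / (R/R_☉)^(1/2)
T = 5772 × (5.52×10^5)^(1/4) / √(130) = 5772 × 27.26 / 11.40 = 1.380×10^4 K.

1.38×10^4 K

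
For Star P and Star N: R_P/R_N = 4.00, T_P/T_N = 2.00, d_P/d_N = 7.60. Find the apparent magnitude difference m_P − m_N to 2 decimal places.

-1.62

L_P/L_N = (4.00)²(2.00)⁴ = 256.0.
F_P/F_N = (L_P/L_N)/(d_P/d_N)² = 256.0/57.76 = 4.432.
m_P − m_N = −2.5 log₁₀(4.432) = -1.62.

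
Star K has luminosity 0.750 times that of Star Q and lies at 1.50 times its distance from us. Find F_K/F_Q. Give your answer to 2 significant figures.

0.33

F = L/(4πd²), so F_K/F_Q = (L_K/L_Q) / (d_K/d_Q)²
= 0.750 / (1.50)² = 0.750 / 2.250 = 0.3333.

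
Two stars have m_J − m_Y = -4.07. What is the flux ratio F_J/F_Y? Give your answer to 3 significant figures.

42.5

F_J/F_Y = 10^(−(m_J − m_Y)/2.5) = 10^(4.07/2.5) = 10^1.628 = 42.46.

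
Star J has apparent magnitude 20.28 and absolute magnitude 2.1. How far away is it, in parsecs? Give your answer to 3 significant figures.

4.33×10^4 pc

m − M = 5 log₁₀(d/10 pc)
20.28 − (2.1) = 18.18 = 5 log₁₀(d/10)
d = 10 × 10^(18.18/5) = 10 × 10^3.636 = 4.325×10^4 pc.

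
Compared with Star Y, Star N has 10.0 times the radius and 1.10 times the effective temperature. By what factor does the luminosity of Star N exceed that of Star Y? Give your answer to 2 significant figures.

1.5×10^2

From the Stefan–Boltzmann law, L ∝ R²T⁴, so
L_N/L_Y = (R_N/R_Y)² (T_N/T_Y)⁴ = (10.0)² × (1.10)⁴ = 100.0 × 1.464 = 146.4.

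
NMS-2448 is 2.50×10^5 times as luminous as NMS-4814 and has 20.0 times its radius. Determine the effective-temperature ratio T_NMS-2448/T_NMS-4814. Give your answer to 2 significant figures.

5.0

L ∝ R²T⁴ gives T ∝ (L/R²)^(1/4), so
T_NMS-2448/T_NMS-4814 = (2.50×10^5 / 20.0²)^(1/4) = (625.0)^(1/4) = 5.000.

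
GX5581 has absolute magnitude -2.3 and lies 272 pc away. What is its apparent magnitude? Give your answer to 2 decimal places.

m = M + 5 log₁₀(d/10 pc) = -2.3 + 5 log₁₀(272/10)
  = -2.3 + 5 × 1.435 = -2.3 + 7.17 = 4.87.

4.87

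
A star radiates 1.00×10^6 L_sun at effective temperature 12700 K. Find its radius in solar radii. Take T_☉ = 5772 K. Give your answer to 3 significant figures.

R/R_☉ = √(L/L_☉) / (T/T_☉)² = √(1.00×10^6) / (2.200)²
       = 1000 / 4.841 = 206.6.

207 solar radii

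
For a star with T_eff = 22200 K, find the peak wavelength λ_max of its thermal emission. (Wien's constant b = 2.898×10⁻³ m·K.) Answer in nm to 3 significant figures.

131 nm

λ_max = b/T = 2.898×10⁻³ / 22200 = 1.31×10^-7 m = 130.5 nm.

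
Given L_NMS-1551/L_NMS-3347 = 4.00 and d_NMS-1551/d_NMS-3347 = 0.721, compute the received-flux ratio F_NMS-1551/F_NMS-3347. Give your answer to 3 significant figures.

7.69

F = L/(4πd²), so F_NMS-1551/F_NMS-3347 = (L_NMS-1551/L_NMS-3347) / (d_NMS-1551/d_NMS-3347)²
= 4.00 / (0.721)² = 4.00 / 0.5198 = 7.695.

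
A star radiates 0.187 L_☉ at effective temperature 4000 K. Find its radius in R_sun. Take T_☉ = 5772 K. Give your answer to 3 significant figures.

R/R_☉ = √(L/L_☉) / (T/T_☉)² = √(0.187) / (0.6930)²
       = 0.4324 / 0.4802 = 0.9004.

0.900 R_sun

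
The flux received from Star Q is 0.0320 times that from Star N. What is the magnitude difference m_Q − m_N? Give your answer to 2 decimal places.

m_Q − m_N = −2.5 log₁₀(F_Q/F_N) = −2.5 log₁₀(0.0320) = −2.5 × (-1.495) = 3.737.

3.74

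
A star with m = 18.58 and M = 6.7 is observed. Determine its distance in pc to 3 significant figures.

2.38×10^3 pc

m − M = 5 log₁₀(d/10 pc)
18.58 − (6.7) = 11.88 = 5 log₁₀(d/10)
d = 10 × 10^(11.88/5) = 10 × 10^2.376 = 2377 pc.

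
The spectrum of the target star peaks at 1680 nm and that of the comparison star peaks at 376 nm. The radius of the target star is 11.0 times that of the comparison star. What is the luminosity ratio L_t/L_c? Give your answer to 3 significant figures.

0.304

Wien's law gives T ∝ 1/λ_max, so T_t/T_c = λ_c/λ_t = 376/1680 = 0.2238.
Then L ∝ R²T⁴ gives L_t/L_c = (11.0)² × (0.2238)⁴ = 121.0 × 0.002509 = 0.3036.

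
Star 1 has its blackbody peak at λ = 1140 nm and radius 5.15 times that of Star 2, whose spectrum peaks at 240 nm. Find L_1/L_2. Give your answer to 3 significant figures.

0.0521

Wien's law gives T ∝ 1/λ_max, so T_1/T_2 = λ_2/λ_1 = 240/1140 = 0.2105.
Then L ∝ R²T⁴ gives L_1/L_2 = (5.15)² × (0.2105)⁴ = 26.52 × 0.001964 = 0.05210.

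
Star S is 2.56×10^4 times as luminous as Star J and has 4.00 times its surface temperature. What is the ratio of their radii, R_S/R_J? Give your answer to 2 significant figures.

10

L ∝ R²T⁴ gives R ∝ √L / T², so
R_S/R_J = √(2.56×10^4) / (4.00)² = 160.0 / 16.00 = 10.00.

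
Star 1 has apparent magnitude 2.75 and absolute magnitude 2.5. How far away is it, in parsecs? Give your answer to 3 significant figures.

m − M = 5 log₁₀(d/10 pc)
2.75 − (2.5) = 0.25 = 5 log₁₀(d/10)
d = 10 × 10^(0.25/5) = 10 × 10^0.050 = 11.22 pc.

11.2 pc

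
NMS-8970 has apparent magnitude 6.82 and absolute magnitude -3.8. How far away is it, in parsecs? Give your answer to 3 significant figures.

1.33×10^3 pc

m − M = 5 log₁₀(d/10 pc)
6.82 − (-3.8) = 10.62 = 5 log₁₀(d/10)
d = 10 × 10^(10.62/5) = 10 × 10^2.124 = 1330 pc.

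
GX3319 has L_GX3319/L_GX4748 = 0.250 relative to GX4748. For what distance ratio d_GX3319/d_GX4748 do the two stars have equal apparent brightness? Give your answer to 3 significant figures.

0.500

Equal flux requires L_GX3319/d_GX3319² = L_GX4748/d_GX4748², so d_GX3319/d_GX4748 = √(L_GX3319/L_GX4748)
= √(0.250) = 0.5000.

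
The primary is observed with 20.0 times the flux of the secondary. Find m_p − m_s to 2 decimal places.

m_p − m_s = −2.5 log₁₀(F_p/F_s) = −2.5 log₁₀(20.0) = −2.5 × (1.301) = -3.253.

-3.25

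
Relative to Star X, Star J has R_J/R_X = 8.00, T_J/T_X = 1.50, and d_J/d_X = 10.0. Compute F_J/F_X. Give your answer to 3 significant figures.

L_J/L_X = (R_J/R_X)²(T_J/T_X)⁴ = (8.00)² × (1.50)⁴ = 324.0.
F_J/F_X = (L_J/L_X)/(d_J/d_X)² = 324.0 / (10.0)² = 3.240.

3.24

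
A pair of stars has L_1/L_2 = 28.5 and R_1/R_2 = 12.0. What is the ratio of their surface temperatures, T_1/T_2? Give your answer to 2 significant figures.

L ∝ R²T⁴ gives T ∝ (L/R²)^(1/4), so
T_1/T_2 = (28.5 / 12.0²)^(1/4) = (0.1979)^(1/4) = 0.6670.

0.67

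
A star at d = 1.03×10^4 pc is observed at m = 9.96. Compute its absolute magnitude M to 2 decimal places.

-5.10

M = m − 5 log₁₀(d/10 pc) = 9.96 − 5 log₁₀(1.03×10^4/10)
  = 9.96 − 5 × 3.013 = 9.96 − 15.06 = -5.10.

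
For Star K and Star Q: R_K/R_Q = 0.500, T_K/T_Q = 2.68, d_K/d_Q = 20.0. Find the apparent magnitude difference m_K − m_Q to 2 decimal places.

3.73

L_K/L_Q = (0.500)²(2.68)⁴ = 12.90.
F_K/F_Q = (L_K/L_Q)/(d_K/d_Q)² = 12.90/400.0 = 0.03224.
m_K − m_Q = −2.5 log₁₀(0.03224) = 3.73.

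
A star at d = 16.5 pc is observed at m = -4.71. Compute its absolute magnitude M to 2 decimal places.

-5.80

M = m − 5 log₁₀(d/10 pc) = -4.71 − 5 log₁₀(16.5/10)
  = -4.71 − 5 × 0.217 = -4.71 − 1.09 = -5.80.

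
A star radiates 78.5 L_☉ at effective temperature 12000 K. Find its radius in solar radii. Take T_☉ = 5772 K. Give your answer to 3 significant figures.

2.05 solar radii

R/R_☉ = √(L/L_☉) / (T/T_☉)² = √(78.5) / (2.079)²
       = 8.860 / 4.322 = 2.050.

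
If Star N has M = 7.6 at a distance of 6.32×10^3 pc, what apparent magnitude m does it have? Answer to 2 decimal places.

21.60

m = M + 5 log₁₀(d/10 pc) = 7.6 + 5 log₁₀(6.32×10^3/10)
  = 7.6 + 5 × 2.801 = 7.6 + 14.00 = 21.60.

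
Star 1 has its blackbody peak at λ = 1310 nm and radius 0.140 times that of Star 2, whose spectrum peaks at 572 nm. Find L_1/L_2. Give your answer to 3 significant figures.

Wien's law gives T ∝ 1/λ_max, so T_1/T_2 = λ_2/λ_1 = 572/1310 = 0.4366.
Then L ∝ R²T⁴ gives L_1/L_2 = (0.140)² × (0.4366)⁴ = 0.01960 × 0.03635 = 7.125×10^-4.

7.12×10^-4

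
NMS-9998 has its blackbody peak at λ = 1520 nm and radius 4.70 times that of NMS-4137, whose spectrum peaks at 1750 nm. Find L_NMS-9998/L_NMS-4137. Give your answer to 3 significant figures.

Wien's law gives T ∝ 1/λ_max, so T_NMS-9998/T_NMS-4137 = λ_NMS-4137/λ_NMS-9998 = 1750/1520 = 1.151.
Then L ∝ R²T⁴ gives L_NMS-9998/L_NMS-4137 = (4.70)² × (1.151)⁴ = 22.09 × 1.757 = 38.81.

38.8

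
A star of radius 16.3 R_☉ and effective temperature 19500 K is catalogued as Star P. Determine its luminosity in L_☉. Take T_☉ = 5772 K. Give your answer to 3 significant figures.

3.46×10^4 L_☉

L/L_☉ = (R/R_☉)² (T/T_☉)⁴ = (16.3)² × (19500/5772)⁴
       = 265.7 × (3.378)⁴ = 265.7 × 130.3 = 3.461×10^4.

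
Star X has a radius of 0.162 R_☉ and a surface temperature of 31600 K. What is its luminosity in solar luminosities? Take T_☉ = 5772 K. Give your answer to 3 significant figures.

L/L_☉ = (R/R_☉)² (T/T_☉)⁴ = (0.162)² × (31600/5772)⁴
       = 0.02624 × (5.475)⁴ = 0.02624 × 898.3 = 23.58.

23.6 solar luminosities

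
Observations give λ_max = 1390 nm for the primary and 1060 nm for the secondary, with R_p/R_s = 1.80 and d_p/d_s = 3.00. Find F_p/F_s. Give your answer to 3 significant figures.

Wien's law: T_p/T_s = λ_s/λ_p = 1060/1390 = 0.7626.
L_p/L_s = (R_p/R_s)²(T_p/T_s)⁴ = (1.80)²(0.7626)⁴ = 1.096.
F_p/F_s = (L_p/L_s)/(d_p/d_s)² = 1.096/(3.00)² = 0.1217.

0.122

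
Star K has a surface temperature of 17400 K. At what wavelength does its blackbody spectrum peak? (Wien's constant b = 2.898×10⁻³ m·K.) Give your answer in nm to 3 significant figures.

167 nm

λ_max = b/T = 2.898×10⁻³ / 17400 = 1.67×10^-7 m = 166.6 nm.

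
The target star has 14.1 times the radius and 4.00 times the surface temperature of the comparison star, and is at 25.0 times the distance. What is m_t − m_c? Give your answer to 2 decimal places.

-4.78

L_t/L_c = (14.1)²(4.00)⁴ = 5.090×10^4.
F_t/F_c = (L_t/L_c)/(d_t/d_c)² = 5.090×10^4/625.0 = 81.43.
m_t − m_c = −2.5 log₁₀(81.43) = -4.78.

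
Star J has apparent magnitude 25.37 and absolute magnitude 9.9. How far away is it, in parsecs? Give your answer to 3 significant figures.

m − M = 5 log₁₀(d/10 pc)
25.37 − (9.9) = 15.47 = 5 log₁₀(d/10)
d = 10 × 10^(15.47/5) = 10 × 10^3.094 = 1.242×10^4 pc.

1.24×10^4 pc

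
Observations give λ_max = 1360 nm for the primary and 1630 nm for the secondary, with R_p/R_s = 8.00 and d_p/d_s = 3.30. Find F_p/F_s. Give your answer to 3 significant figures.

12.1

Wien's law: T_p/T_s = λ_s/λ_p = 1630/1360 = 1.199.
L_p/L_s = (R_p/R_s)²(T_p/T_s)⁴ = (8.00)²(1.199)⁴ = 132.1.
F_p/F_s = (L_p/L_s)/(d_p/d_s)² = 132.1/(3.30)² = 12.13.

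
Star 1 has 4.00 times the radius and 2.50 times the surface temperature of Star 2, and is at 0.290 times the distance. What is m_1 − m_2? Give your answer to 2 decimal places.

L_1/L_2 = (4.00)²(2.50)⁴ = 625.0.
F_1/F_2 = (L_1/L_2)/(d_1/d_2)² = 625.0/0.08410 = 7432.
m_1 − m_2 = −2.5 log₁₀(7432) = -9.68.

-9.68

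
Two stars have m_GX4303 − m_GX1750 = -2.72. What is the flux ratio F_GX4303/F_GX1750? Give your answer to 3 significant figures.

F_GX4303/F_GX1750 = 10^(−(m_GX4303 − m_GX1750)/2.5) = 10^(2.72/2.5) = 10^1.088 = 12.25.

12.2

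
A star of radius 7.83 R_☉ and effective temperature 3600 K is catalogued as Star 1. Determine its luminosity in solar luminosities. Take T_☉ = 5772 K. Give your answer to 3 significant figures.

9.28 solar luminosities

L/L_☉ = (R/R_☉)² (T/T_☉)⁴ = (7.83)² × (3600/5772)⁴
       = 61.31 × (0.6237)⁴ = 61.31 × 0.1513 = 9.277.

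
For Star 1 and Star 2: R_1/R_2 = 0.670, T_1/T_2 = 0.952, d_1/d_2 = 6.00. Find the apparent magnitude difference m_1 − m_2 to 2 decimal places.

L_1/L_2 = (0.670)²(0.952)⁴ = 0.3687.
F_1/F_2 = (L_1/L_2)/(d_1/d_2)² = 0.3687/36.00 = 0.01024.
m_1 − m_2 = −2.5 log₁₀(0.01024) = 4.97.

4.97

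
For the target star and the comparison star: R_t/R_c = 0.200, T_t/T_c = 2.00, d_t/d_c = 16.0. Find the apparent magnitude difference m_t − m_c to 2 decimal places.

6.51

L_t/L_c = (0.200)²(2.00)⁴ = 0.6400.
F_t/F_c = (L_t/L_c)/(d_t/d_c)² = 0.6400/256.0 = 0.002500.
m_t − m_c = −2.5 log₁₀(0.002500) = 6.51.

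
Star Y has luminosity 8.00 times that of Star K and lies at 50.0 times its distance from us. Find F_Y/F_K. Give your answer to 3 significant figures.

F = L/(4πd²), so F_Y/F_K = (L_Y/L_K) / (d_Y/d_K)²
= 8.00 / (50.0)² = 8.00 / 2500 = 0.003200.

0.00320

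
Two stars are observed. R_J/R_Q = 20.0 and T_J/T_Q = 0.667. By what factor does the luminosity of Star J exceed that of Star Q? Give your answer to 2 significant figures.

From the Stefan–Boltzmann law, L ∝ R²T⁴, so
L_J/L_Q = (R_J/R_Q)² (T_J/T_Q)⁴ = (20.0)² × (0.667)⁴ = 400.0 × 0.1979 = 79.17.

79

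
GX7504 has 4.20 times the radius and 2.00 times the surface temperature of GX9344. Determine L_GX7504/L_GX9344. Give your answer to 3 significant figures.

282

From the Stefan–Boltzmann law, L ∝ R²T⁴, so
L_GX7504/L_GX9344 = (R_GX7504/R_GX9344)² (T_GX7504/T_GX9344)⁴ = (4.20)² × (2.00)⁴ = 17.64 × 16.00 = 282.2.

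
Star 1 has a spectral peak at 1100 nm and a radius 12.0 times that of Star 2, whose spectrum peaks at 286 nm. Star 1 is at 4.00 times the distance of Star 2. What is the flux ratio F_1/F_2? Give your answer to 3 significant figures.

Wien's law: T_1/T_2 = λ_2/λ_1 = 286/1100 = 0.2600.
L_1/L_2 = (R_1/R_2)²(T_1/T_2)⁴ = (12.0)²(0.2600)⁴ = 0.6580.
F_1/F_2 = (L_1/L_2)/(d_1/d_2)² = 0.6580/(4.00)² = 0.04113.

0.0411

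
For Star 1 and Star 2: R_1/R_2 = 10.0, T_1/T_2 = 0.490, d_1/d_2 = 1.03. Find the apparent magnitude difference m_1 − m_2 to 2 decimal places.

L_1/L_2 = (10.0)²(0.490)⁴ = 5.765.
F_1/F_2 = (L_1/L_2)/(d_1/d_2)² = 5.765/1.061 = 5.434.
m_1 − m_2 = −2.5 log₁₀(5.434) = -1.84.

-1.84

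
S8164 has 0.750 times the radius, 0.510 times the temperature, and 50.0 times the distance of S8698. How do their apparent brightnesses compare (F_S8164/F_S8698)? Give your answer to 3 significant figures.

1.52×10^-5

L_S8164/L_S8698 = (R_S8164/R_S8698)²(T_S8164/T_S8698)⁴ = (0.750)² × (0.510)⁴ = 0.03805.
F_S8164/F_S8698 = (L_S8164/L_S8698)/(d_S8164/d_S8698)² = 0.03805 / (50.0)² = 1.522×10^-5.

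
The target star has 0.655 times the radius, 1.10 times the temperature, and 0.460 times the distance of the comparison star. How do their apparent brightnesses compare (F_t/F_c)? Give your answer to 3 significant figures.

2.97

L_t/L_c = (R_t/R_c)²(T_t/T_c)⁴ = (0.655)² × (1.10)⁴ = 0.6281.
F_t/F_c = (L_t/L_c)/(d_t/d_c)² = 0.6281 / (0.460)² = 2.969.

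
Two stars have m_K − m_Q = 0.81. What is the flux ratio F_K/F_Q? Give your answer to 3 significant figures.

0.474

F_K/F_Q = 10^(−(m_K − m_Q)/2.5) = 10^(-0.81/2.5) = 10^-0.324 = 0.4742.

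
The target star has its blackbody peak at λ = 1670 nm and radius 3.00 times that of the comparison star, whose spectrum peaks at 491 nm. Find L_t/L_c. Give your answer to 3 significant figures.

Wien's law gives T ∝ 1/λ_max, so T_t/T_c = λ_c/λ_t = 491/1670 = 0.2940.
Then L ∝ R²T⁴ gives L_t/L_c = (3.00)² × (0.2940)⁴ = 9.000 × 0.007472 = 0.06725.

0.0673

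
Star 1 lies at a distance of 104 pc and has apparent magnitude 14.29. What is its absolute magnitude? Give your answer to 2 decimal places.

M = m − 5 log₁₀(d/10 pc) = 14.29 − 5 log₁₀(104/10)
  = 14.29 − 5 × 1.017 = 14.29 − 5.09 = 9.20.

9.20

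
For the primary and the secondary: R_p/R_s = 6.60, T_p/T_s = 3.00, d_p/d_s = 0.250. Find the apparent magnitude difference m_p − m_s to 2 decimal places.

L_p/L_s = (6.60)²(3.00)⁴ = 3528.
F_p/F_s = (L_p/L_s)/(d_p/d_s)² = 3528/0.06250 = 5.645×10^4.
m_p − m_s = −2.5 log₁₀(5.645×10^4) = -11.88.

-11.88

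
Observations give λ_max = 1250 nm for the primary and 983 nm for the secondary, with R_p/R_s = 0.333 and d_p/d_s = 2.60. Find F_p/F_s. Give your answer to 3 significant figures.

Wien's law: T_p/T_s = λ_s/λ_p = 983/1250 = 0.7864.
L_p/L_s = (R_p/R_s)²(T_p/T_s)⁴ = (0.333)²(0.7864)⁴ = 0.04241.
F_p/F_s = (L_p/L_s)/(d_p/d_s)² = 0.04241/(2.60)² = 0.006274.

0.00627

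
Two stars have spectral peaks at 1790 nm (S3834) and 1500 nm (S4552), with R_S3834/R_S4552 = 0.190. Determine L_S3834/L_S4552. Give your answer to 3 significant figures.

0.0178

Wien's law gives T ∝ 1/λ_max, so T_S3834/T_S4552 = λ_S4552/λ_S3834 = 1500/1790 = 0.8380.
Then L ∝ R²T⁴ gives L_S3834/L_S4552 = (0.190)² × (0.8380)⁴ = 0.03610 × 0.4931 = 0.01780.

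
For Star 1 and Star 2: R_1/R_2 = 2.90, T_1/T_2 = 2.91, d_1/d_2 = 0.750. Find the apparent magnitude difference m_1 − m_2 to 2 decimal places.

L_1/L_2 = (2.90)²(2.91)⁴ = 603.1.
F_1/F_2 = (L_1/L_2)/(d_1/d_2)² = 603.1/0.5625 = 1072.
m_1 − m_2 = −2.5 log₁₀(1072) = -7.58.

-7.58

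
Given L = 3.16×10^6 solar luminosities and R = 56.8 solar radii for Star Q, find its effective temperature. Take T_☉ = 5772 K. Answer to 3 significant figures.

3.23×10^4 K

T/T_☉ = (L/L_☉)^(1/4) / (R/R_☉)^(1/2)
T = 5772 × (3.16×10^6)^(1/4) / √(56.8) = 5772 × 42.16 / 7.537 = 3.229×10^4 K.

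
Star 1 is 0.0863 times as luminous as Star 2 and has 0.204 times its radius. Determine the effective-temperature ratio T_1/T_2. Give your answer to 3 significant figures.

L ∝ R²T⁴ gives T ∝ (L/R²)^(1/4), so
T_1/T_2 = (0.0863 / 0.204²)^(1/4) = (2.074)^(1/4) = 1.200.

1.20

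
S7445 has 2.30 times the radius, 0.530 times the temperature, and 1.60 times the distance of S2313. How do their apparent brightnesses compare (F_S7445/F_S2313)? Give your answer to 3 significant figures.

0.163

L_S7445/L_S2313 = (R_S7445/R_S2313)²(T_S7445/T_S2313)⁴ = (2.30)² × (0.530)⁴ = 0.4174.
F_S7445/F_S2313 = (L_S7445/L_S2313)/(d_S7445/d_S2313)² = 0.4174 / (1.60)² = 0.1630.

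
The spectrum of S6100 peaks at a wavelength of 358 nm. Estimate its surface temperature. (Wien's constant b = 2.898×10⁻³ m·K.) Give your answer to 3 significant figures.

8.09×10^3 K

T = b/λ_max = 2.898×10⁻³ / (358×10⁻⁹) = 8095 K.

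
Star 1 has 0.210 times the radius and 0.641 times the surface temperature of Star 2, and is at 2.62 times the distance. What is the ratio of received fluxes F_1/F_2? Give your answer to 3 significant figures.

L_1/L_2 = (R_1/R_2)²(T_1/T_2)⁴ = (0.210)² × (0.641)⁴ = 0.007445.
F_1/F_2 = (L_1/L_2)/(d_1/d_2)² = 0.007445 / (2.62)² = 0.001085.

0.00108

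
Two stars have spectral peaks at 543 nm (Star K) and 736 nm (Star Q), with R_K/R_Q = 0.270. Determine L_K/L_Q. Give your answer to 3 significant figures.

0.246

Wien's law gives T ∝ 1/λ_max, so T_K/T_Q = λ_Q/λ_K = 736/543 = 1.355.
Then L ∝ R²T⁴ gives L_K/L_Q = (0.270)² × (1.355)⁴ = 0.07290 × 3.375 = 0.2461.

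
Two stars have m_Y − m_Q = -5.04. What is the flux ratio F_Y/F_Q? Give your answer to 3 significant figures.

F_Y/F_Q = 10^(−(m_Y − m_Q)/2.5) = 10^(5.04/2.5) = 10^2.016 = 103.8.

104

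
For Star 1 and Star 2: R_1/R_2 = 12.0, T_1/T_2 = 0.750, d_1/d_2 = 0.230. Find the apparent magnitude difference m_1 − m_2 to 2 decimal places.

-7.34

L_1/L_2 = (12.0)²(0.750)⁴ = 45.56.
F_1/F_2 = (L_1/L_2)/(d_1/d_2)² = 45.56/0.05290 = 861.3.
m_1 − m_2 = −2.5 log₁₀(861.3) = -7.34.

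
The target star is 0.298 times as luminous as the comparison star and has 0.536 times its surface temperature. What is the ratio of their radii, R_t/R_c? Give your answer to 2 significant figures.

1.9

L ∝ R²T⁴ gives R ∝ √L / T², so
R_t/R_c = √(0.298) / (0.536)² = 0.5459 / 0.2873 = 1.900.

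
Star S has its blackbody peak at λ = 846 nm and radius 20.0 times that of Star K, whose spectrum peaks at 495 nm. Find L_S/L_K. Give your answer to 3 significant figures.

46.9

Wien's law gives T ∝ 1/λ_max, so T_S/T_K = λ_K/λ_S = 495/846 = 0.5851.
Then L ∝ R²T⁴ gives L_S/L_K = (20.0)² × (0.5851)⁴ = 400.0 × 0.1172 = 46.88.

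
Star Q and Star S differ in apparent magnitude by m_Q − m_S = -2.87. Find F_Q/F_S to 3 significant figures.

14.1

F_Q/F_S = 10^(−(m_Q − m_S)/2.5) = 10^(2.87/2.5) = 10^1.148 = 14.06.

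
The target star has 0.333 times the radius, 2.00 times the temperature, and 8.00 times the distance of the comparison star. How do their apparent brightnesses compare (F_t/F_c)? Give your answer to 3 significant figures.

L_t/L_c = (R_t/R_c)²(T_t/T_c)⁴ = (0.333)² × (2.00)⁴ = 1.774.
F_t/F_c = (L_t/L_c)/(d_t/d_c)² = 1.774 / (8.00)² = 0.02772.

0.0277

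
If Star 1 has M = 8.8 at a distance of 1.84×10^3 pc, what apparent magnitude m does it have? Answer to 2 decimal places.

20.12

m = M + 5 log₁₀(d/10 pc) = 8.8 + 5 log₁₀(1.84×10^3/10)
  = 8.8 + 5 × 2.265 = 8.8 + 11.32 = 20.12.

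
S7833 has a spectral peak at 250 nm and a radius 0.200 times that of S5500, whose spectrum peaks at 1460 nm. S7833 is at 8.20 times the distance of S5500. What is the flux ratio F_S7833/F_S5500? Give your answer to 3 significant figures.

Wien's law: T_S7833/T_S5500 = λ_S5500/λ_S7833 = 1460/250 = 5.840.
L_S7833/L_S5500 = (R_S7833/R_S5500)²(T_S7833/T_S5500)⁴ = (0.200)²(5.840)⁴ = 46.53.
F_S7833/F_S5500 = (L_S7833/L_S5500)/(d_S7833/d_S5500)² = 46.53/(8.20)² = 0.6920.

0.692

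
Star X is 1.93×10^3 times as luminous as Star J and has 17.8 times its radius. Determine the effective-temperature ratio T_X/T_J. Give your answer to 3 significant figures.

1.57

L ∝ R²T⁴ gives T ∝ (L/R²)^(1/4), so
T_X/T_J = (1.93×10^3 / 17.8²)^(1/4) = (6.091)^(1/4) = 1.571.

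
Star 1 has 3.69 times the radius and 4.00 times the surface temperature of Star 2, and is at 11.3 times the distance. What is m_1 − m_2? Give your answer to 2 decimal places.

L_1/L_2 = (3.69)²(4.00)⁴ = 3486.
F_1/F_2 = (L_1/L_2)/(d_1/d_2)² = 3486/127.7 = 27.30.
m_1 − m_2 = −2.5 log₁₀(27.30) = -3.59.

-3.59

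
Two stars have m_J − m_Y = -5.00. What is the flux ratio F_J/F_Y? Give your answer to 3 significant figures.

F_J/F_Y = 10^(−(m_J − m_Y)/2.5) = 10^(5.00/2.5) = 10^2.000 = 100.0.

100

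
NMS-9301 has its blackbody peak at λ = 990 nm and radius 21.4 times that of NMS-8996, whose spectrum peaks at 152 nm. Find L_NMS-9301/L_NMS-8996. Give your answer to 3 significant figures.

Wien's law gives T ∝ 1/λ_max, so T_NMS-9301/T_NMS-8996 = λ_NMS-8996/λ_NMS-9301 = 152/990 = 0.1535.
Then L ∝ R²T⁴ gives L_NMS-9301/L_NMS-8996 = (21.4)² × (0.1535)⁴ = 458.0 × 5.557×10^-4 = 0.2545.

0.254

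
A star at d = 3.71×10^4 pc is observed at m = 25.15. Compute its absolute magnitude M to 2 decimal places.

7.30

M = m − 5 log₁₀(d/10 pc) = 25.15 − 5 log₁₀(3.71×10^4/10)
  = 25.15 − 5 × 3.569 = 25.15 − 17.85 = 7.30.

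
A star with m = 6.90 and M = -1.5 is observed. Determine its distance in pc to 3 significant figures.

m − M = 5 log₁₀(d/10 pc)
6.90 − (-1.5) = 8.40 = 5 log₁₀(d/10)
d = 10 × 10^(8.40/5) = 10 × 10^1.680 = 478.6 pc.

479 pc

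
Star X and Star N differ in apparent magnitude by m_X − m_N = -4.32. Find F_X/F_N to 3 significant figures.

53.5

F_X/F_N = 10^(−(m_X − m_N)/2.5) = 10^(4.32/2.5) = 10^1.728 = 53.46.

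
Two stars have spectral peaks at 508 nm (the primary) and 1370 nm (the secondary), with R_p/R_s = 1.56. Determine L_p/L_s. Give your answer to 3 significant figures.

Wien's law gives T ∝ 1/λ_max, so T_p/T_s = λ_s/λ_p = 1370/508 = 2.697.
Then L ∝ R²T⁴ gives L_p/L_s = (1.56)² × (2.697)⁴ = 2.434 × 52.90 = 128.7.

129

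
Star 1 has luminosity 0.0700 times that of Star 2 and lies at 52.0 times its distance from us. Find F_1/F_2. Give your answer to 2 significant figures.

2.6×10^-5

F = L/(4πd²), so F_1/F_2 = (L_1/L_2) / (d_1/d_2)²
= 0.0700 / (52.0)² = 0.0700 / 2704 = 2.589×10^-5.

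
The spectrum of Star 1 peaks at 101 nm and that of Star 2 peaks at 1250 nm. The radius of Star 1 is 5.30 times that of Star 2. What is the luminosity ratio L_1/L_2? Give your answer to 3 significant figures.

6.59×10^5

Wien's law gives T ∝ 1/λ_max, so T_1/T_2 = λ_2/λ_1 = 1250/101 = 12.38.
Then L ∝ R²T⁴ gives L_1/L_2 = (5.30)² × (12.38)⁴ = 28.09 × 2.346×10^4 = 6.590×10^5.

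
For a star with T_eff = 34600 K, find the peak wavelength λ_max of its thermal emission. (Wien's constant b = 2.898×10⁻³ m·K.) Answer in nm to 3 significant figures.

λ_max = b/T = 2.898×10⁻³ / 34600 = 8.38×10^-8 m = 83.76 nm.

83.8 nm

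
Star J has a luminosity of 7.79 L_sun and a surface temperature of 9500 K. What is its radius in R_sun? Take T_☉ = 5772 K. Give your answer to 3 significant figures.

R/R_☉ = √(L/L_☉) / (T/T_☉)² = √(7.79) / (1.646)²
       = 2.791 / 2.709 = 1.030.

1.03 R_sun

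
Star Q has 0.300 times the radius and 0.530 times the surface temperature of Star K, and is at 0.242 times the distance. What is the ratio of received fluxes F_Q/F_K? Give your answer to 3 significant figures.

0.121

L_Q/L_K = (R_Q/R_K)²(T_Q/T_K)⁴ = (0.300)² × (0.530)⁴ = 0.007101.
F_Q/F_K = (L_Q/L_K)/(d_Q/d_K)² = 0.007101 / (0.242)² = 0.1213.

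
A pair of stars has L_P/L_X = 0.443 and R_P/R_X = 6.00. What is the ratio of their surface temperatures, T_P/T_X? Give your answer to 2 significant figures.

0.33

L ∝ R²T⁴ gives T ∝ (L/R²)^(1/4), so
T_P/T_X = (0.443 / 6.00²)^(1/4) = (0.01231)^(1/4) = 0.3331.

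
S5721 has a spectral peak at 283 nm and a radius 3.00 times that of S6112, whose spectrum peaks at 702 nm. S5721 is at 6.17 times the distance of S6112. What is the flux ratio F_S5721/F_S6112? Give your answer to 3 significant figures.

Wien's law: T_S5721/T_S6112 = λ_S6112/λ_S5721 = 702/283 = 2.481.
L_S5721/L_S6112 = (R_S5721/R_S6112)²(T_S5721/T_S6112)⁴ = (3.00)²(2.481)⁴ = 340.8.
F_S5721/F_S6112 = (L_S5721/L_S6112)/(d_S5721/d_S6112)² = 340.8/(6.17)² = 8.951.

8.95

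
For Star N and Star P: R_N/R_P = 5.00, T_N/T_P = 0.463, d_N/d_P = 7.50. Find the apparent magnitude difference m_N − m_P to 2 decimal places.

4.22

L_N/L_P = (5.00)²(0.463)⁴ = 1.149.
F_N/F_P = (L_N/L_P)/(d_N/d_P)² = 1.149/56.25 = 0.02042.
m_N − m_P = −2.5 log₁₀(0.02042) = 4.22.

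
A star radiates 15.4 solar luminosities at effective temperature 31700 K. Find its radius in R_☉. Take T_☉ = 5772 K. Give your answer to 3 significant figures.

R/R_☉ = √(L/L_☉) / (T/T_☉)² = √(15.4) / (5.492)²
       = 3.924 / 30.16 = 0.1301.

0.130 R_☉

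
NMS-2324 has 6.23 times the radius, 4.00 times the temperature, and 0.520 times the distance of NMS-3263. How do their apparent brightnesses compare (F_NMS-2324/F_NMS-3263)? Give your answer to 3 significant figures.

L_NMS-2324/L_NMS-3263 = (R_NMS-2324/R_NMS-3263)²(T_NMS-2324/T_NMS-3263)⁴ = (6.23)² × (4.00)⁴ = 9936.
F_NMS-2324/F_NMS-3263 = (L_NMS-2324/L_NMS-3263)/(d_NMS-2324/d_NMS-3263)² = 9936 / (0.520)² = 3.675×10^4.

3.67×10^4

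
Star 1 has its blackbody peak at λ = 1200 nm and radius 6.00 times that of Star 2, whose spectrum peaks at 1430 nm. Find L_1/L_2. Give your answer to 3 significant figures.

72.6

Wien's law gives T ∝ 1/λ_max, so T_1/T_2 = λ_2/λ_1 = 1430/1200 = 1.192.
Then L ∝ R²T⁴ gives L_1/L_2 = (6.00)² × (1.192)⁴ = 36.00 × 2.017 = 72.60.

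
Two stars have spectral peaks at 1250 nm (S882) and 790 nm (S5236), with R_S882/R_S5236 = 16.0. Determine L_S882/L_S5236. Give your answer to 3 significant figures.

Wien's law gives T ∝ 1/λ_max, so T_S882/T_S5236 = λ_S5236/λ_S882 = 790/1250 = 0.6320.
Then L ∝ R²T⁴ gives L_S882/L_S5236 = (16.0)² × (0.6320)⁴ = 256.0 × 0.1595 = 40.84.

40.8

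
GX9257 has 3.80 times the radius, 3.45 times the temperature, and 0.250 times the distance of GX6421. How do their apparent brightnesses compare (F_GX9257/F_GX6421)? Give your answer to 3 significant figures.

3.27×10^4

L_GX9257/L_GX6421 = (R_GX9257/R_GX6421)²(T_GX9257/T_GX6421)⁴ = (3.80)² × (3.45)⁴ = 2046.
F_GX9257/F_GX6421 = (L_GX9257/L_GX6421)/(d_GX9257/d_GX6421)² = 2046 / (0.250)² = 3.273×10^4.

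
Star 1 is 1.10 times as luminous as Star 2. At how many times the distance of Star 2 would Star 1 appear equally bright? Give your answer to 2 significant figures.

Equal flux requires L_1/d_1² = L_2/d_2², so d_1/d_2 = √(L_1/L_2)
= √(1.10) = 1.049.

1.0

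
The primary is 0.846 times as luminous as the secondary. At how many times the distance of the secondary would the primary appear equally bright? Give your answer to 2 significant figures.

Equal flux requires L_p/d_p² = L_s/d_s², so d_p/d_s = √(L_p/L_s)
= √(0.846) = 0.9198.

0.92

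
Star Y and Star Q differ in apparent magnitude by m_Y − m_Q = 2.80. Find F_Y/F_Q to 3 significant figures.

F_Y/F_Q = 10^(−(m_Y − m_Q)/2.5) = 10^(-2.80/2.5) = 10^-1.120 = 0.07586.

0.0759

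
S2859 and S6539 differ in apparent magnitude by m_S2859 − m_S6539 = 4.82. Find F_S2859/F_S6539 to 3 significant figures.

0.0118

F_S2859/F_S6539 = 10^(−(m_S2859 − m_S6539)/2.5) = 10^(-4.82/2.5) = 10^-1.928 = 0.01180.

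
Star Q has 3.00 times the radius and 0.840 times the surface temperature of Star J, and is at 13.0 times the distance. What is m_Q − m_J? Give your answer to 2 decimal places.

L_Q/L_J = (3.00)²(0.840)⁴ = 4.481.
F_Q/F_J = (L_Q/L_J)/(d_Q/d_J)² = 4.481/169.0 = 0.02651.
m_Q − m_J = −2.5 log₁₀(0.02651) = 3.94.

3.94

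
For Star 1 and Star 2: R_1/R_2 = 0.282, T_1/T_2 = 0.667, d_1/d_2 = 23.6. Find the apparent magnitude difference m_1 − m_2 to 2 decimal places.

11.37

L_1/L_2 = (0.282)²(0.667)⁴ = 0.01574.
F_1/F_2 = (L_1/L_2)/(d_1/d_2)² = 0.01574/557.0 = 2.826×10^-5.
m_1 − m_2 = −2.5 log₁₀(2.826×10^-5) = 11.37.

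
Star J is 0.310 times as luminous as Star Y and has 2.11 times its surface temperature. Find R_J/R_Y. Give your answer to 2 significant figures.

0.13

L ∝ R²T⁴ gives R ∝ √L / T², so
R_J/R_Y = √(0.310) / (2.11)² = 0.5568 / 4.452 = 0.1251.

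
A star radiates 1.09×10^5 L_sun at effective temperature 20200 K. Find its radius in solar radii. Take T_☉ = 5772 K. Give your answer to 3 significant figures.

27.0 solar radii

R/R_☉ = √(L/L_☉) / (T/T_☉)² = √(1.09×10^5) / (3.500)²
       = 330.2 / 12.25 = 26.96.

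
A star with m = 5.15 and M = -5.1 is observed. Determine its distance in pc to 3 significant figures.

1.12×10^3 pc

m − M = 5 log₁₀(d/10 pc)
5.15 − (-5.1) = 10.25 = 5 log₁₀(d/10)
d = 10 × 10^(10.25/5) = 10 × 10^2.050 = 1122 pc.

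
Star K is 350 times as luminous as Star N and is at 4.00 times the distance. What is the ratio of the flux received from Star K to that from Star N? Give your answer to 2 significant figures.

22

F = L/(4πd²), so F_K/F_N = (L_K/L_N) / (d_K/d_N)²
= 350 / (4.00)² = 350 / 16.00 = 21.88.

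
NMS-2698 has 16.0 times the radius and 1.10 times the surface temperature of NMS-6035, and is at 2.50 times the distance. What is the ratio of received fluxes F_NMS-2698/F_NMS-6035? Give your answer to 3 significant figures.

L_NMS-2698/L_NMS-6035 = (R_NMS-2698/R_NMS-6035)²(T_NMS-2698/T_NMS-6035)⁴ = (16.0)² × (1.10)⁴ = 374.8.
F_NMS-2698/F_NMS-6035 = (L_NMS-2698/L_NMS-6035)/(d_NMS-2698/d_NMS-6035)² = 374.8 / (2.50)² = 59.97.

60.0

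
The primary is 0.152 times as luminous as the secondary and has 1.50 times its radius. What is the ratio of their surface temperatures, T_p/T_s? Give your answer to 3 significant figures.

0.510

L ∝ R²T⁴ gives T ∝ (L/R²)^(1/4), so
T_p/T_s = (0.152 / 1.50²)^(1/4) = (0.06756)^(1/4) = 0.5098.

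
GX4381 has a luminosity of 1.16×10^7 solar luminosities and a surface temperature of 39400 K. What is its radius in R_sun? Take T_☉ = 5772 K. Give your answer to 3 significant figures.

R/R_☉ = √(L/L_☉) / (T/T_☉)² = √(1.16×10^7) / (6.826)²
       = 3406 / 46.60 = 73.10.

73.1 R_sun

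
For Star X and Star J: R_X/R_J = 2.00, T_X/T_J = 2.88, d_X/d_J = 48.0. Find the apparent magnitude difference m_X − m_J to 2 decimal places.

L_X/L_J = (2.00)²(2.88)⁴ = 275.2.
F_X/F_J = (L_X/L_J)/(d_X/d_J)² = 275.2/2304 = 0.1194.
m_X − m_J = −2.5 log₁₀(0.1194) = 2.31.

2.31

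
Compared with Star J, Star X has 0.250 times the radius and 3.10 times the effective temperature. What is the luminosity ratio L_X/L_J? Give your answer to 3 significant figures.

5.77

From the Stefan–Boltzmann law, L ∝ R²T⁴, so
L_X/L_J = (R_X/R_J)² (T_X/T_J)⁴ = (0.250)² × (3.10)⁴ = 0.06250 × 92.35 = 5.772.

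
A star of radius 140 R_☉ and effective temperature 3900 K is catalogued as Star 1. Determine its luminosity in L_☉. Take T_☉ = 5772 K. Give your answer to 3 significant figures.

L/L_☉ = (R/R_☉)² (T/T_☉)⁴ = (140)² × (3900/5772)⁴
       = 1.960×10^4 × (0.6757)⁴ = 1.960×10^4 × 0.2084 = 4085.

4.09×10^3 L_☉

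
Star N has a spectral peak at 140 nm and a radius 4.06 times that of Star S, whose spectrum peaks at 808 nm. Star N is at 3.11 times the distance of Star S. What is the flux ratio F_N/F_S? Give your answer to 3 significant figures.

1.89×10^3

Wien's law: T_N/T_S = λ_S/λ_N = 808/140 = 5.771.
L_N/L_S = (R_N/R_S)²(T_N/T_S)⁴ = (4.06)²(5.771)⁴ = 1.829×10^4.
F_N/F_S = (L_N/L_S)/(d_N/d_S)² = 1.829×10^4/(3.11)² = 1891.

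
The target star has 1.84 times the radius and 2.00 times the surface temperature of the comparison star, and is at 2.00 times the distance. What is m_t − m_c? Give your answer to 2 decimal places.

L_t/L_c = (1.84)²(2.00)⁴ = 54.17.
F_t/F_c = (L_t/L_c)/(d_t/d_c)² = 54.17/4.000 = 13.54.
m_t − m_c = −2.5 log₁₀(13.54) = -2.83.

-2.83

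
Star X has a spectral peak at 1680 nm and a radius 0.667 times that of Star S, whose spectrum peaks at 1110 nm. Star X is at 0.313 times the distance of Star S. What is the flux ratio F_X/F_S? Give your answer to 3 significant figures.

Wien's law: T_X/T_S = λ_S/λ_X = 1110/1680 = 0.6607.
L_X/L_S = (R_X/R_S)²(T_X/T_S)⁴ = (0.667)²(0.6607)⁴ = 0.08478.
F_X/F_S = (L_X/L_S)/(d_X/d_S)² = 0.08478/(0.313)² = 0.8654.

0.865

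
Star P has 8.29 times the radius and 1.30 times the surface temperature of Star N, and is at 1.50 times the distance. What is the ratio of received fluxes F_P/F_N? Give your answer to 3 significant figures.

L_P/L_N = (R_P/R_N)²(T_P/T_N)⁴ = (8.29)² × (1.30)⁴ = 196.3.
F_P/F_N = (L_P/L_N)/(d_P/d_N)² = 196.3 / (1.50)² = 87.24.

87.2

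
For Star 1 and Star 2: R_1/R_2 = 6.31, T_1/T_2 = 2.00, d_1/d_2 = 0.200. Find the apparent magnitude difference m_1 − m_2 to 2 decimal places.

L_1/L_2 = (6.31)²(2.00)⁴ = 637.1.
F_1/F_2 = (L_1/L_2)/(d_1/d_2)² = 637.1/0.04000 = 1.593×10^4.
m_1 − m_2 = −2.5 log₁₀(1.593×10^4) = -10.51.

-10.51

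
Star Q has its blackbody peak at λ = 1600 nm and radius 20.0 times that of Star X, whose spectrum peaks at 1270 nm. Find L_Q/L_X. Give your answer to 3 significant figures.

Wien's law gives T ∝ 1/λ_max, so T_Q/T_X = λ_X/λ_Q = 1270/1600 = 0.7937.
Then L ∝ R²T⁴ gives L_Q/L_X = (20.0)² × (0.7937)⁴ = 400.0 × 0.3969 = 158.8.

159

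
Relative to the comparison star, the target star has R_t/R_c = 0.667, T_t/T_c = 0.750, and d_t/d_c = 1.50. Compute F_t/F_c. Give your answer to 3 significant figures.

0.0626

L_t/L_c = (R_t/R_c)²(T_t/T_c)⁴ = (0.667)² × (0.750)⁴ = 0.1408.
F_t/F_c = (L_t/L_c)/(d_t/d_c)² = 0.1408 / (1.50)² = 0.06256.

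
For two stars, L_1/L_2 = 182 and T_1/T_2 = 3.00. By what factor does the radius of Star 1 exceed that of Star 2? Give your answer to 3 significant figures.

L ∝ R²T⁴ gives R ∝ √L / T², so
R_1/R_2 = √(182) / (3.00)² = 13.49 / 9.000 = 1.499.

1.50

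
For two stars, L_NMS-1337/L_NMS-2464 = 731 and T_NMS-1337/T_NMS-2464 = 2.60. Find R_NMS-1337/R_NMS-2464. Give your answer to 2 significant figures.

4.0

L ∝ R²T⁴ gives R ∝ √L / T², so
R_NMS-1337/R_NMS-2464 = √(731) / (2.60)² = 27.04 / 6.760 = 4.000.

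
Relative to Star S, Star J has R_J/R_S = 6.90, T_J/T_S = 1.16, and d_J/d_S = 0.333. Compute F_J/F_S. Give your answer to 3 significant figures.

777

L_J/L_S = (R_J/R_S)²(T_J/T_S)⁴ = (6.90)² × (1.16)⁴ = 86.20.
F_J/F_S = (L_J/L_S)/(d_J/d_S)² = 86.20 / (0.333)² = 777.4.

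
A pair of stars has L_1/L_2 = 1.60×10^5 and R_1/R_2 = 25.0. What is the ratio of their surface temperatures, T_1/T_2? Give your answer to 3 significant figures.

4.00

L ∝ R²T⁴ gives T ∝ (L/R²)^(1/4), so
T_1/T_2 = (1.60×10^5 / 25.0²)^(1/4) = (256.0)^(1/4) = 4.000.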